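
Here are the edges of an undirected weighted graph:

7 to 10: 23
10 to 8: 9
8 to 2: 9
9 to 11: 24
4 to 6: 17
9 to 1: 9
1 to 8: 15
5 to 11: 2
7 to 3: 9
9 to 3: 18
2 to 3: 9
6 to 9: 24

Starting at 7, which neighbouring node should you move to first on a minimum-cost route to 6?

Enumerating some paths:
7 - 3 - 2 - 8 - 1 - 9 - 6: 9+9+9+15+9+24 = 75
7 - 3 - 9 - 6: 9+18+24 = 51
Cheapest is 7 - 3 - 9 - 6 at 51.
So from 7 the first move is to 3.

3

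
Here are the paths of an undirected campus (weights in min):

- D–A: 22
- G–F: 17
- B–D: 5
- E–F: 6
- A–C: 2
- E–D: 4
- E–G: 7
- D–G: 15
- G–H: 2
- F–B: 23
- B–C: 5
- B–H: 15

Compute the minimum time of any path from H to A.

Running Dijkstra from H:
H: 0
G: 2  (via H)
E: 9  (via G)
D: 13  (via E)
B: 15  (via H)
F: 15  (via E)
C: 20  (via B)
A: 22  (via C)
Shortest route: H–B–C–A = 22 min.

22 min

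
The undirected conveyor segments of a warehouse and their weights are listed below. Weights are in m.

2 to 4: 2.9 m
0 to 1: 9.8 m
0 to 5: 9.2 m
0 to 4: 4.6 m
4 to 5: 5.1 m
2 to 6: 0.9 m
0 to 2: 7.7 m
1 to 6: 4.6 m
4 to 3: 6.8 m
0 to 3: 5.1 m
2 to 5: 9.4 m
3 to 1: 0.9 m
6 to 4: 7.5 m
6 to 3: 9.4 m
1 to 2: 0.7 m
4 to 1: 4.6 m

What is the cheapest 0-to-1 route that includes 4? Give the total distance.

8.2 m

Shortest 0→4: 0–4 = 4.6
Shortest 4→1: 4–2–1 = 3.6
Total via 4: 4.6 + 3.6 = 8.2 m.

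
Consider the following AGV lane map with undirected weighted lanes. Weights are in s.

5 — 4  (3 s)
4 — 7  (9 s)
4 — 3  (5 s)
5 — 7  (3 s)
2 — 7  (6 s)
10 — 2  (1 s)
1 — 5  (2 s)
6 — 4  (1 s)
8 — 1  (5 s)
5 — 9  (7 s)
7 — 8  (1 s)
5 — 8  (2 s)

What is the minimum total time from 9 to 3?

Enumerating some paths:
9–5–1–8–7–4–3: 7+2+5+1+9+5 = 29
9–5–7–4–3: 7+3+9+5 = 24
9–5–4–3: 7+3+5 = 15
9–5–8–7–4–3: 7+2+1+9+5 = 24
The minimum is 15 s via 9–5–4–3.

15 s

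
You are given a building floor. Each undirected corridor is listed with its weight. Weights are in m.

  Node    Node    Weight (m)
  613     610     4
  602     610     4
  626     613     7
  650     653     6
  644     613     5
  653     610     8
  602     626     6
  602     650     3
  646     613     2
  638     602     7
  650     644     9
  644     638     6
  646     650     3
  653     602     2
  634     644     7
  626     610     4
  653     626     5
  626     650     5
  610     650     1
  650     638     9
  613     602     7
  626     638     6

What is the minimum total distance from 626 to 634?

19 m

Shortest distances from 626:
626: 0
610: 4  (via 626)
653: 5  (via 626)
650: 5  (via 626)
638: 6  (via 626)
602: 6  (via 626)
613: 7  (via 626)
646: 8  (via 650)
644: 12  (via 638)
634: 19  (via 644)
Shortest route: 626–638–644–634 = 19 m.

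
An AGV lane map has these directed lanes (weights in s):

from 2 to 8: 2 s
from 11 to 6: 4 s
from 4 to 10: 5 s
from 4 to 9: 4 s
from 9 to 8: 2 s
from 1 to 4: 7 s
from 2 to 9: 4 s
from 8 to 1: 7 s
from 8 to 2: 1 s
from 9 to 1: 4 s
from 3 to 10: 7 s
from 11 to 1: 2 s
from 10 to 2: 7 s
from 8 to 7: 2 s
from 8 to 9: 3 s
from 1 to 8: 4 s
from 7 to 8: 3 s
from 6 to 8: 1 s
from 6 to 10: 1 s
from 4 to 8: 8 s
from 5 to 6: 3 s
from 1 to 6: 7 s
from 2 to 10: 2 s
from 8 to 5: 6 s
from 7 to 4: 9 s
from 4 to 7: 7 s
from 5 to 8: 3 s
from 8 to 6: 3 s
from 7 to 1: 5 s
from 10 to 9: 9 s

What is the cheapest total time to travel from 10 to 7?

Candidate routes:
10–2–8–7: 7+2+2 = 11
10–9–8–7: 9+2+2 = 13
Cheapest is 10–2–8–7 at 11 s.

11 s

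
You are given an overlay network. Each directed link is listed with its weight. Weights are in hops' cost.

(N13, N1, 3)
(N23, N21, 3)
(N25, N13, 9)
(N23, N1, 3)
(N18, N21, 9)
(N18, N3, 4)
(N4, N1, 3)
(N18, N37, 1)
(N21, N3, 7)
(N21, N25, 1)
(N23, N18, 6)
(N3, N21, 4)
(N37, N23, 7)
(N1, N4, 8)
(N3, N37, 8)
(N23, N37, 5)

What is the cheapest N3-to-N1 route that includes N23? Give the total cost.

Shortest N3→N23: N3 → N37 → N23 = 15
Shortest N23→N1: N23 → N1 = 3
Total via N23: 15 + 3 = 18 hops' cost.

18 hops' cost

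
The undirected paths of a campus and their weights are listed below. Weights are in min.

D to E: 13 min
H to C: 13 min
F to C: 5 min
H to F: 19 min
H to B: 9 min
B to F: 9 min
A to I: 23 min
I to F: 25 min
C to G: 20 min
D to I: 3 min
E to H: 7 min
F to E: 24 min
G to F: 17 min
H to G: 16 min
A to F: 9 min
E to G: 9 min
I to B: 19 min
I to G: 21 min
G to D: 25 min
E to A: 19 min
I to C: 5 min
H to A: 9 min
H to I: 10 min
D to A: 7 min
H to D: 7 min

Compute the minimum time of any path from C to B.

Candidate routes:
C - I - B: 5+19 = 24
C - H - B: 13+9 = 22
C - I - H - B: 5+10+9 = 24
C - F - B: 5+9 = 14
The minimum is 14 min via C - F - B.

14 min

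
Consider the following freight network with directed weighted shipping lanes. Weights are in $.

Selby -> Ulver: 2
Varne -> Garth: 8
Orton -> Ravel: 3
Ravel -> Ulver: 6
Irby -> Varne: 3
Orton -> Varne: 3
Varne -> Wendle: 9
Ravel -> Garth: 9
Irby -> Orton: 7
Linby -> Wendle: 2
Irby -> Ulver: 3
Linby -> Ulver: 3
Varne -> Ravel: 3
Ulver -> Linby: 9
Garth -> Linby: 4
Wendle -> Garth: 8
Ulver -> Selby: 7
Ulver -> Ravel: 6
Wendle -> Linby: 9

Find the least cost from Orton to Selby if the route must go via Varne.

$19

Shortest Orton→Varne: Orton–Varne = 3
Shortest Varne→Selby: Varne–Ravel–Ulver–Selby = 16
Total via Varne: 3 + 16 = $19.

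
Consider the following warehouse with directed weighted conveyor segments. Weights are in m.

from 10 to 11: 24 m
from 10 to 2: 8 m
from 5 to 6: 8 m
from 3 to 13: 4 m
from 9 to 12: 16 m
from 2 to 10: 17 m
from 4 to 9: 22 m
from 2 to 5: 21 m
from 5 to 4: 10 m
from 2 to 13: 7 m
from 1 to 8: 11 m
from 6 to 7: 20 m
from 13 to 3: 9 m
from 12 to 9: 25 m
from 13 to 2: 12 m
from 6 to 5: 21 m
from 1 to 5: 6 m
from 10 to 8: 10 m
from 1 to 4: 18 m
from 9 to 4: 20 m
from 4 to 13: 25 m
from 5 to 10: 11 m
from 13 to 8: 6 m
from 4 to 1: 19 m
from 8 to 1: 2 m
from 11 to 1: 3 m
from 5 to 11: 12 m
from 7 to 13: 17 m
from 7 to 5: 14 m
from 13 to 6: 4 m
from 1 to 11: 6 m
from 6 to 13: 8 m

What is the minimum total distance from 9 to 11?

Candidate routes:
9 → 4 → 1 → 5 → 11: 20+19+6+12 = 57
9 → 4 → 13 → 8 → 1 → 11: 20+25+6+2+6 = 59
9 → 4 → 1 → 11: 20+19+6 = 45
Cheapest is 9 → 4 → 1 → 11 at 45 m.

45 m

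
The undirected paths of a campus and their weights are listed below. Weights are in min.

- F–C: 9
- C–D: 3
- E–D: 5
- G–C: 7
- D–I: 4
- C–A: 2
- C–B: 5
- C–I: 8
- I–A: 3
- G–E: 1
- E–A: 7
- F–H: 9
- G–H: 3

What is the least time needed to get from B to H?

15 min

Shortest distances from B:
B: 0
C: 5  (via B)
A: 7  (via C)
D: 8  (via C)
I: 10  (via A)
G: 12  (via C)
E: 13  (via D)
F: 14  (via C)
H: 15  (via G)
Shortest route: B–C–G–H = 15 min.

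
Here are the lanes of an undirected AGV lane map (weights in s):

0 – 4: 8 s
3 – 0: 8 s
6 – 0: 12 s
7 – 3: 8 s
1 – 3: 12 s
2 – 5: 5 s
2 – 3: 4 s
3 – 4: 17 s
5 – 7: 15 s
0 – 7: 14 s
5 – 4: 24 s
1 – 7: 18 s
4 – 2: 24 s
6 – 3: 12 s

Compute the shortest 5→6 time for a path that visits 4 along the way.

44 s

Best 5 to 4: 5 → 4 costing 24
Shortest 4→6: 4 → 0 → 6 = 20
Total via 4: 24 + 20 = 44 s.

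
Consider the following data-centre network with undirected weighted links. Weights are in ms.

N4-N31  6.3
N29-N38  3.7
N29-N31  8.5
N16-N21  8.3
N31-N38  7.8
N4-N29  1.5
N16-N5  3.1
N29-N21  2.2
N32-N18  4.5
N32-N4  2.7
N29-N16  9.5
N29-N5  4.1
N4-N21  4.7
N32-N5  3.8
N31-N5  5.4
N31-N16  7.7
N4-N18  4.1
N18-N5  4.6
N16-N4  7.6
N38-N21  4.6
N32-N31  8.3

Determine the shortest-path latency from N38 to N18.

Settle nodes by increasing distance from N38:
N38: 0
N29: 3.7  (via N38)
N21: 4.6  (via N38)
N4: 5.2  (via N29)
N31: 7.8  (via N38)
N5: 7.8  (via N29)
N32: 7.9  (via N4)
N18: 9.3  (via N4)
Shortest route: N38 → N29 → N4 → N18 = 9.3 ms.

9.3 ms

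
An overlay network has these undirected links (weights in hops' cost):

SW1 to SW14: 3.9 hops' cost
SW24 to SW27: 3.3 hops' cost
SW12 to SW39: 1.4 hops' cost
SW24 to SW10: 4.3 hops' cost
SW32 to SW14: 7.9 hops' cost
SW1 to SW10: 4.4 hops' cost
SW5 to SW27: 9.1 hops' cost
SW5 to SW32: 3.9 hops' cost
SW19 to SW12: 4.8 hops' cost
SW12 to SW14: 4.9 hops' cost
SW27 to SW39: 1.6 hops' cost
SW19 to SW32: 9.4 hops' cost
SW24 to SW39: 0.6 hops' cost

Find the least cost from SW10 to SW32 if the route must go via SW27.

Best SW10 to SW27: SW10–SW24–SW39–SW27 costing 6.5
Shortest SW27→SW32: SW27–SW5–SW32 = 13
Total via SW27: 6.5 + 13 = 19.5 hops' cost.

19.5 hops' cost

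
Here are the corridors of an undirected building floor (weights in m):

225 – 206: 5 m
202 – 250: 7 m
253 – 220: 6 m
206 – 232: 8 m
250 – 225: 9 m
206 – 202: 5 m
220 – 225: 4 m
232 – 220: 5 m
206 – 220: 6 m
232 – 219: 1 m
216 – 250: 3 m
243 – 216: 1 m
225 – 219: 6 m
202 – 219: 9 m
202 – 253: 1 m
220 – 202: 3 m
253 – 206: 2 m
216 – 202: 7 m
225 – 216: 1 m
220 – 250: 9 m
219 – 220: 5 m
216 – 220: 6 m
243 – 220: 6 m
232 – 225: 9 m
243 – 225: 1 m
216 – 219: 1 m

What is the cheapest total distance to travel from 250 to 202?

7 m

Compare a few routes:
250 - 202: 7 = 7
250 - 216 - 202: 3+7 = 10
The minimum is 7 m via 250 - 202.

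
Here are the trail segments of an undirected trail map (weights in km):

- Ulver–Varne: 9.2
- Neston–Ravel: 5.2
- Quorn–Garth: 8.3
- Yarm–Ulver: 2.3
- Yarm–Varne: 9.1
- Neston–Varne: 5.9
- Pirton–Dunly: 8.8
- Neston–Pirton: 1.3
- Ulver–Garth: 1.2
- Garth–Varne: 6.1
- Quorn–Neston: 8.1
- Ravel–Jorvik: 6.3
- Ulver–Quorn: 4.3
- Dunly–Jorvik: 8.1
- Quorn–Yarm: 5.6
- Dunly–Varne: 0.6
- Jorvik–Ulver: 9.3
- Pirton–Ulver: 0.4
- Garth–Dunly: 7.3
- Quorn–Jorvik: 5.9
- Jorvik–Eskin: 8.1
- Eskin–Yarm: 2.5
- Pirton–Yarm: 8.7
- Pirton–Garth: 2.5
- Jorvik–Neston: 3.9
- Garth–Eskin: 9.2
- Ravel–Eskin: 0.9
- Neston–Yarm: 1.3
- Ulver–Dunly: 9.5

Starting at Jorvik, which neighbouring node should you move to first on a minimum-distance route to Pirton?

Candidate routes:
Jorvik → Neston → Pirton: 3.9+1.3 = 5.2
Jorvik → Neston → Yarm → Ulver → Pirton: 3.9+1.3+2.3+0.4 = 7.9
Jorvik → Ulver → Pirton: 9.3+0.4 = 9.7
Cheapest is Jorvik → Neston → Pirton at 5.2 km.
So from Jorvik the first move is to Neston.

Neston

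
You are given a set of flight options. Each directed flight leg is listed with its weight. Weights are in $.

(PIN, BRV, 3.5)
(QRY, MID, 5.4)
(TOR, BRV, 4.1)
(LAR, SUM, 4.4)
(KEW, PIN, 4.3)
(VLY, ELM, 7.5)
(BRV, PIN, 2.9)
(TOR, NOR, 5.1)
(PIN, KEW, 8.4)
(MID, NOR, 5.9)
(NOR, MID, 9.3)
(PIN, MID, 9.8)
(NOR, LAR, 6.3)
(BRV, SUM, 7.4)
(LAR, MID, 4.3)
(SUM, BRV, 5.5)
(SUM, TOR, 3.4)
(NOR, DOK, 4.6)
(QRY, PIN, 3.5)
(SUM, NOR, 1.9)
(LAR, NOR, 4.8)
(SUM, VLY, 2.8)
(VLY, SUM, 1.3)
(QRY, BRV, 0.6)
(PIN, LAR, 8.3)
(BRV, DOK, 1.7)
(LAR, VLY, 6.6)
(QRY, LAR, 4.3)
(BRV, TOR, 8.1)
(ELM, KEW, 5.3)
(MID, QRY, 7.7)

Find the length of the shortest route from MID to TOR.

Enumerating some paths:
MID–QRY–BRV–TOR: 7.7+0.6+8.1 = 16.4
MID–QRY–LAR–SUM–TOR: 7.7+4.3+4.4+3.4 = 19.8
MID–QRY–BRV–SUM–TOR: 7.7+0.6+7.4+3.4 = 19.1
Cheapest is MID–QRY–BRV–TOR at $16.4.

$16.4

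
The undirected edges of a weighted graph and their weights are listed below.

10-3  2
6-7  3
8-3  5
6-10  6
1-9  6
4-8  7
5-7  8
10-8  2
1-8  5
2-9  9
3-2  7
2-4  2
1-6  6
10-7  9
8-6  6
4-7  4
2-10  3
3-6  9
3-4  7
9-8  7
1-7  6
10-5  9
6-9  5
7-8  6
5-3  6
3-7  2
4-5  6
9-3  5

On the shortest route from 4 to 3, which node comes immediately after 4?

7

Compare a few routes:
4 - 7 - 3: 4+2 = 6
4 - 2 - 10 - 3: 2+3+2 = 7
The minimum is 6 via 4 - 7 - 3.
So from 4 the first move is to 7.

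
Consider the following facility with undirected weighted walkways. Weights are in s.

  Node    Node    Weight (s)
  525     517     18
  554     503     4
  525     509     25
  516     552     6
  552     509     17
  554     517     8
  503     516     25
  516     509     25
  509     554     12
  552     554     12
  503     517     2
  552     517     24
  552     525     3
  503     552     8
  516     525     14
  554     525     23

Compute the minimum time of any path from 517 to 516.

16 s

Running Dijkstra from 517:
517: 0
503: 2  (via 517)
554: 6  (via 503)
552: 10  (via 503)
525: 13  (via 552)
516: 16  (via 552)
Shortest route: 517–503–552–516 = 16 s.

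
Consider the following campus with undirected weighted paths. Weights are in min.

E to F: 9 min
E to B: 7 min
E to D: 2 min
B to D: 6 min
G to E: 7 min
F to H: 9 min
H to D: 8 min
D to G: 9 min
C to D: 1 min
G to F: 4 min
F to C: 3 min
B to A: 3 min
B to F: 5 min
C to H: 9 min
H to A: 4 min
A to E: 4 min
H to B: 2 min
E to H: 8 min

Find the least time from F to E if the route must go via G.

Shortest F→G: F–G = 4
Best G to E: G–E costing 7
Total via G: 4 + 7 = 11 min.

11 min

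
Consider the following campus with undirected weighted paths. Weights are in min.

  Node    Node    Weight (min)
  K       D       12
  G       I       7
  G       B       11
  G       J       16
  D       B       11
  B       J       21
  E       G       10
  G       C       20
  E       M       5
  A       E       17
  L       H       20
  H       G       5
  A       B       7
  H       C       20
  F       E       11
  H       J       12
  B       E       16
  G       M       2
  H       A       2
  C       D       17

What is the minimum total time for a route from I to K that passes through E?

53 min

Shortest I→E: I → G → M → E = 14
Shortest E→K: E → B → D → K = 39
Total via E: 14 + 39 = 53 min.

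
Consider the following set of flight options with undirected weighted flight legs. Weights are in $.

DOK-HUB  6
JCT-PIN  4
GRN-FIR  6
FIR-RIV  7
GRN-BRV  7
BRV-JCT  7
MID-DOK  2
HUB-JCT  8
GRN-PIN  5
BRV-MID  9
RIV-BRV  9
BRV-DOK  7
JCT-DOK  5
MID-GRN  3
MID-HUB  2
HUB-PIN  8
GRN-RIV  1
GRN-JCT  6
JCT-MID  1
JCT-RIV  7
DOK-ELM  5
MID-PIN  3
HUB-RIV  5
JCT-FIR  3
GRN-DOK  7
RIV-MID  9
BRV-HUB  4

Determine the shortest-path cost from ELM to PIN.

$10

Shortest distances from ELM:
ELM: 0
DOK: 5  (via ELM)
MID: 7  (via DOK)
JCT: 8  (via MID)
HUB: 9  (via MID)
GRN: 10  (via MID)
PIN: 10  (via MID)
Shortest route: ELM → DOK → MID → PIN = $10.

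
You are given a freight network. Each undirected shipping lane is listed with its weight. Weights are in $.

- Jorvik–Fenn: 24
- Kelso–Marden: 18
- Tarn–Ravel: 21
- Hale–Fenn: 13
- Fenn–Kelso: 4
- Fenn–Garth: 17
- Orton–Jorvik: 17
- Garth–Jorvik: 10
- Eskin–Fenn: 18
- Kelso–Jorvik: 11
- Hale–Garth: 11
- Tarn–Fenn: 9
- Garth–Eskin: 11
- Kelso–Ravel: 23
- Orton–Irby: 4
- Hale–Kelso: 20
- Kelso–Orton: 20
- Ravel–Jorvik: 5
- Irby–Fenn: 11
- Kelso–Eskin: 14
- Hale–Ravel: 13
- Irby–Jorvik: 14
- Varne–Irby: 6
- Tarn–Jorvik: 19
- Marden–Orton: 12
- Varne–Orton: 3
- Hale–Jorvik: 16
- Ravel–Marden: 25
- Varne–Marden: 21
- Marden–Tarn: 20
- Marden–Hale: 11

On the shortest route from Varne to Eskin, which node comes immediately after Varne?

Irby

Enumerating some paths:
Varne–Orton–Irby–Fenn–Kelso–Eskin: 3+4+11+4+14 = 36
Varne–Orton–Irby–Fenn–Eskin: 3+4+11+18 = 36
Varne–Irby–Fenn–Eskin: 6+11+18 = 35
Varne–Orton–Kelso–Eskin: 3+20+14 = 37
The minimum is $35 via Varne–Irby–Fenn–Eskin.
So from Varne the first move is to Irby.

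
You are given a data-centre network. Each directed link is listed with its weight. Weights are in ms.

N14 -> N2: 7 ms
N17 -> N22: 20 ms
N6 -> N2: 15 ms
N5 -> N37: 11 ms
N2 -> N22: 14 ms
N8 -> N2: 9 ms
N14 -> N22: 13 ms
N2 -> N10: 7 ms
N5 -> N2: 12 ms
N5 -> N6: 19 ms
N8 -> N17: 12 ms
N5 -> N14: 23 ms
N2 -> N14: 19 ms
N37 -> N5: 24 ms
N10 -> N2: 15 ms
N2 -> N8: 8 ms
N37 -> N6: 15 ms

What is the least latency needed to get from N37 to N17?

50 ms

Candidate routes:
N37–N5–N2–N8–N17: 24+12+8+12 = 56
N37–N5–N14–N2–N8–N17: 24+23+7+8+12 = 74
N37–N6–N2–N8–N17: 15+15+8+12 = 50
Cheapest is N37–N6–N2–N8–N17 at 50 ms.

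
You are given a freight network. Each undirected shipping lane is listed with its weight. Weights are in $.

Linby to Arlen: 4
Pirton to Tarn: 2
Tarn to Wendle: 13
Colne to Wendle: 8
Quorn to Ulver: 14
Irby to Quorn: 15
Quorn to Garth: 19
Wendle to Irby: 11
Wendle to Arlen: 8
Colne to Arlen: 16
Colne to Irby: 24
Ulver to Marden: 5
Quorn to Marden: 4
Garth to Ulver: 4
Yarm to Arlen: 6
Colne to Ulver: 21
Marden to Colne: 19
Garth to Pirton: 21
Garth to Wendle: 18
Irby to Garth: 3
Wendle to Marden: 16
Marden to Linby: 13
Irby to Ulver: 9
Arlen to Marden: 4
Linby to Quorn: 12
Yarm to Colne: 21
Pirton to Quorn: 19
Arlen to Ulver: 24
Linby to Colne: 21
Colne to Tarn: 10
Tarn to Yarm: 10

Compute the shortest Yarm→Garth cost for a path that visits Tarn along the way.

$33

Shortest Yarm→Tarn: Yarm–Tarn = 10
Shortest Tarn→Garth: Tarn–Pirton–Garth = 23
Total via Tarn: 10 + 23 = $33.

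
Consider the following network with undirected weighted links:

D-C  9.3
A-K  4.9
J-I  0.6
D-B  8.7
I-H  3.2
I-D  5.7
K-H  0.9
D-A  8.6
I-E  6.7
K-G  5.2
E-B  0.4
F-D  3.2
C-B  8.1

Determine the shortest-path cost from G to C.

24.3

Enumerating some paths:
G - K - A - D - C: 5.2+4.9+8.6+9.3 = 28
G - K - H - I - E - B - C: 5.2+0.9+3.2+6.7+0.4+8.1 = 24.5
G - K - H - I - D - C: 5.2+0.9+3.2+5.7+9.3 = 24.3
G - K - H - I - D - B - C: 5.2+0.9+3.2+5.7+8.7+8.1 = 31.8
Cheapest is G - K - H - I - D - C at 24.3.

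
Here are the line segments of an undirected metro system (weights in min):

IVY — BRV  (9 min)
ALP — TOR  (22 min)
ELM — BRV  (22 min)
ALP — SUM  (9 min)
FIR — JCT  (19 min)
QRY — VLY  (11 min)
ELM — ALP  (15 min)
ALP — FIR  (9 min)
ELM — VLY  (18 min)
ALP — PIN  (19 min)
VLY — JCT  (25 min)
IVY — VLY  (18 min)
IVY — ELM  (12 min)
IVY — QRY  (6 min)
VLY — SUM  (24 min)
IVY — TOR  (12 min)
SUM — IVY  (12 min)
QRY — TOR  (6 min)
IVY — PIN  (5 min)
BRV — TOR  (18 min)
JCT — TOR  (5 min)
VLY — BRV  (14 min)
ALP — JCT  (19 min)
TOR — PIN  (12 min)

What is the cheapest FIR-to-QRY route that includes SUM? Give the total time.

36 min

Best FIR to SUM: FIR → ALP → SUM costing 18
Best SUM to QRY: SUM → IVY → QRY costing 18
Total via SUM: 18 + 18 = 36 min.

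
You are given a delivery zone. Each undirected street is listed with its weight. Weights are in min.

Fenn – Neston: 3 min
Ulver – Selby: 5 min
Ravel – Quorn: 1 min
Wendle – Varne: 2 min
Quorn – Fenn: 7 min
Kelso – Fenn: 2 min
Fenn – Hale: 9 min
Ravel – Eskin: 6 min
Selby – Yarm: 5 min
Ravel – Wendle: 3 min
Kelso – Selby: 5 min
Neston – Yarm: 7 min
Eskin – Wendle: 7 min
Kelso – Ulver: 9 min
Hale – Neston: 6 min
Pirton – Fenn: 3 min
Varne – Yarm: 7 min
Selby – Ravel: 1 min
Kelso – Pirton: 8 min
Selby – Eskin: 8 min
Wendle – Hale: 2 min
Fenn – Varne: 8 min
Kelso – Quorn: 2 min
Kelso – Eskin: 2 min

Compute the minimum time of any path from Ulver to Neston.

14 min

Candidate routes:
Ulver - Selby - Yarm - Neston: 5+5+7 = 17
Ulver - Selby - Ravel - Quorn - Fenn - Neston: 5+1+1+7+3 = 17
Ulver - Kelso - Fenn - Neston: 9+2+3 = 14
Ulver - Selby - Kelso - Fenn - Neston: 5+5+2+3 = 15
Cheapest is Ulver - Kelso - Fenn - Neston at 14 min.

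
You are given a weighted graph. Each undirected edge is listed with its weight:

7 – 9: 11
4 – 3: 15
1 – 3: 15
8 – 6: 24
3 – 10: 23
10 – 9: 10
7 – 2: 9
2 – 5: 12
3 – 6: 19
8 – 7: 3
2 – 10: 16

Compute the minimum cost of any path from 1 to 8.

58

Shortest distances from 1:
1: 0
3: 15  (via 1)
4: 30  (via 3)
6: 34  (via 3)
10: 38  (via 3)
9: 48  (via 10)
2: 54  (via 10)
8: 58  (via 6)
Shortest route: 1–3–6–8 = 58.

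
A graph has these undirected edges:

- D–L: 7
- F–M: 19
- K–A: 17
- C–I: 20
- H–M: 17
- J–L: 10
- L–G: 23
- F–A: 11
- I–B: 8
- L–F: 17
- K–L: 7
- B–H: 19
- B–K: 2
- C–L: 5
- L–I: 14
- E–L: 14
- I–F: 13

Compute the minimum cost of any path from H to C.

Enumerating some paths:
H–B–K–L–C: 19+2+7+5 = 33
H–B–I–L–C: 19+8+14+5 = 46
The minimum is 33 via H–B–K–L–C.

33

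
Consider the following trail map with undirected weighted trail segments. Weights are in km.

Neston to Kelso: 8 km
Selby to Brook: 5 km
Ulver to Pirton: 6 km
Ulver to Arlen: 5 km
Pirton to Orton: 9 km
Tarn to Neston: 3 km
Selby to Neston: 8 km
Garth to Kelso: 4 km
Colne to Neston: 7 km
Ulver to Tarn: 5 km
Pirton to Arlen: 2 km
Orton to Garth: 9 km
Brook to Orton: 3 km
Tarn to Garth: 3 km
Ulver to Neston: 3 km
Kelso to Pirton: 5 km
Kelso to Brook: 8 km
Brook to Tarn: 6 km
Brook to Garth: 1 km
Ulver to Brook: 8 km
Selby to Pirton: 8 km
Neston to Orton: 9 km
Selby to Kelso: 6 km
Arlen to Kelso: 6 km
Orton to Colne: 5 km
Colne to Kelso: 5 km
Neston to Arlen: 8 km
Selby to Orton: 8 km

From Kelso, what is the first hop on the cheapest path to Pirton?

Compare a few routes:
Kelso → Arlen → Pirton: 6+2 = 8
Kelso → Pirton: 5 = 5
Cheapest is Kelso → Pirton at 5 km.
So from Kelso the first move is to Pirton.

Pirton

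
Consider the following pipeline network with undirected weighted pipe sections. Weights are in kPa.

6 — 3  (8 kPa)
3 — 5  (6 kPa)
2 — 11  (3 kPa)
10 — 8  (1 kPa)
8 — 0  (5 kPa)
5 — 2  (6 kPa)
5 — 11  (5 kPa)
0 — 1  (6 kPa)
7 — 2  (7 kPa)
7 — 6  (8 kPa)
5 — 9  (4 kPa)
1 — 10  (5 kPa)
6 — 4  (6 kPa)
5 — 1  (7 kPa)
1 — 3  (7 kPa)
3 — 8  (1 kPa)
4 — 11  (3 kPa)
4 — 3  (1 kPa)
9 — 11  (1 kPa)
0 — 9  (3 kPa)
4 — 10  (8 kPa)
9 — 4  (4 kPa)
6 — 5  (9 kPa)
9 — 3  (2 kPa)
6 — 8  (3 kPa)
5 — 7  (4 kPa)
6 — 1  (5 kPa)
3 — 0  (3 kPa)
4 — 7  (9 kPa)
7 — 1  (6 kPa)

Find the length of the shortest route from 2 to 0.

7 kPa

Settle nodes by increasing distance from 2:
2: 0
11: 3  (via 2)
9: 4  (via 11)
3: 6  (via 9)
4: 6  (via 11)
5: 6  (via 2)
0: 7  (via 9)
Shortest route: 2 → 11 → 9 → 0 = 7 kPa.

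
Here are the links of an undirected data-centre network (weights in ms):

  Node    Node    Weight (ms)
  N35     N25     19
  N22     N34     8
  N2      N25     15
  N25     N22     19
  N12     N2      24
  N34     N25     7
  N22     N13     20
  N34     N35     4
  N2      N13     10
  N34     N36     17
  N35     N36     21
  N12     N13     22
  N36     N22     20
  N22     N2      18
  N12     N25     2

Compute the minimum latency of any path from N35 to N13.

32 ms

Compare a few routes:
N35–N34–N25–N2–N13: 4+7+15+10 = 36
N35–N34–N25–N12–N13: 4+7+2+22 = 35
N35–N34–N22–N13: 4+8+20 = 32
The minimum is 32 ms via N35–N34–N22–N13.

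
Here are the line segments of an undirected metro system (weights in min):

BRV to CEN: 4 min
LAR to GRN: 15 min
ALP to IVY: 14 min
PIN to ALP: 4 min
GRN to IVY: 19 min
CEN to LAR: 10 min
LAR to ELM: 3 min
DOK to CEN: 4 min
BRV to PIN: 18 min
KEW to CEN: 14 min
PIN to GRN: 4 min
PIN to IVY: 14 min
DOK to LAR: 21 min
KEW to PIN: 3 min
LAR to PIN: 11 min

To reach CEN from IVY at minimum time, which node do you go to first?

Enumerating some paths:
IVY → PIN → BRV → CEN: 14+18+4 = 36
IVY → PIN → KEW → CEN: 14+3+14 = 31
IVY → ALP → PIN → KEW → CEN: 14+4+3+14 = 35
IVY → PIN → LAR → CEN: 14+11+10 = 35
The minimum is 31 min via IVY → PIN → KEW → CEN.
So from IVY the first move is to PIN.

PIN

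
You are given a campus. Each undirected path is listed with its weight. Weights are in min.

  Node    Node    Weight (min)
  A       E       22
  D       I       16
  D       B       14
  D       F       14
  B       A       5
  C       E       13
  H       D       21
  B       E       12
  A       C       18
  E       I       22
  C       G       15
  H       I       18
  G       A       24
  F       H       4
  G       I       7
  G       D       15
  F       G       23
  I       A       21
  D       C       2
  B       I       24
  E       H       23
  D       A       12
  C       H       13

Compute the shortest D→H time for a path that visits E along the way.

Shortest D→E: D–C–E = 15
Best E to H: E–H costing 23
Total via E: 15 + 23 = 38 min.

38 min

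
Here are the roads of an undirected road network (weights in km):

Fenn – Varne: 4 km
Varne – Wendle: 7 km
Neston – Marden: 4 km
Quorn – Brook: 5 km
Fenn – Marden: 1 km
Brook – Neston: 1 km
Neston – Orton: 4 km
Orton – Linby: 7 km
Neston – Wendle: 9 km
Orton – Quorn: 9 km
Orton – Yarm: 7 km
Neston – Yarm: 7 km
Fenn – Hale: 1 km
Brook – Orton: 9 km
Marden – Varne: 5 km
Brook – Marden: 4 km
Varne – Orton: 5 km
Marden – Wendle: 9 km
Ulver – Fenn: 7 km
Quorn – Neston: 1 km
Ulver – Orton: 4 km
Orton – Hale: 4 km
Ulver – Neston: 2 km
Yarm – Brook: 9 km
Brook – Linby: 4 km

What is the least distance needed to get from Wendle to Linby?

14 km

Candidate routes:
Wendle → Neston → Brook → Linby: 9+1+4 = 14
Wendle → Neston → Quorn → Brook → Linby: 9+1+5+4 = 19
Wendle → Marden → Neston → Brook → Linby: 9+4+1+4 = 18
Wendle → Marden → Brook → Linby: 9+4+4 = 17
Cheapest is Wendle → Neston → Brook → Linby at 14 km.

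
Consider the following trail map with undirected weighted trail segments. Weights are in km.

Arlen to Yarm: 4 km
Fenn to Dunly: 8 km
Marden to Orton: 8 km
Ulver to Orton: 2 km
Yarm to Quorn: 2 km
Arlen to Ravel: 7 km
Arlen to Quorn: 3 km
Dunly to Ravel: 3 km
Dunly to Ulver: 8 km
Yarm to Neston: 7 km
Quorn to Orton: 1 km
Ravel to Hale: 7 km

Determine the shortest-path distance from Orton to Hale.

Compare a few routes:
Orton - Quorn - Arlen - Ravel - Hale: 1+3+7+7 = 18
Orton - Ulver - Dunly - Ravel - Hale: 2+8+3+7 = 20
Cheapest is Orton - Quorn - Arlen - Ravel - Hale at 18 km.

18 km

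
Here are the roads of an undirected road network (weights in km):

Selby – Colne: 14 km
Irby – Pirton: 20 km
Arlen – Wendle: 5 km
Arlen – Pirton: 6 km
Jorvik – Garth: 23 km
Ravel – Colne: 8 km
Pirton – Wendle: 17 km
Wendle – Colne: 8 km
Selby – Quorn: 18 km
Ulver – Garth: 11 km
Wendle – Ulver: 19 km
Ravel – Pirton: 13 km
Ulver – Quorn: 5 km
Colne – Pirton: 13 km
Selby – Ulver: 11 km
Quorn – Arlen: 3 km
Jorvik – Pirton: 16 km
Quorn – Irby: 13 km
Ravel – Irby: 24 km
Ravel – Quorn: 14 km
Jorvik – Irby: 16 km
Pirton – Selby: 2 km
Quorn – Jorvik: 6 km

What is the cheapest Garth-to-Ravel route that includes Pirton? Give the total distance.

Shortest Garth→Pirton: Garth–Ulver–Selby–Pirton = 24
Best Pirton to Ravel: Pirton–Ravel costing 13
Total via Pirton: 24 + 13 = 37 km.

37 km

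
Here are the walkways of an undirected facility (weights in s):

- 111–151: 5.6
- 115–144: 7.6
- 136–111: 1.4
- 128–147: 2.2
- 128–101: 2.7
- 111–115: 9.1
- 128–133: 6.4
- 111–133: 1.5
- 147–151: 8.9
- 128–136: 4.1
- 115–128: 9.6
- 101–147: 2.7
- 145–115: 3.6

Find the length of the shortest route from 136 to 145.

Candidate routes:
136–111–115–145: 1.4+9.1+3.6 = 14.1
136–111–133–128–115–145: 1.4+1.5+6.4+9.6+3.6 = 22.5
136–128–133–111–115–145: 4.1+6.4+1.5+9.1+3.6 = 24.7
136–128–115–145: 4.1+9.6+3.6 = 17.3
The minimum is 14.1 s via 136–111–115–145.

14.1 s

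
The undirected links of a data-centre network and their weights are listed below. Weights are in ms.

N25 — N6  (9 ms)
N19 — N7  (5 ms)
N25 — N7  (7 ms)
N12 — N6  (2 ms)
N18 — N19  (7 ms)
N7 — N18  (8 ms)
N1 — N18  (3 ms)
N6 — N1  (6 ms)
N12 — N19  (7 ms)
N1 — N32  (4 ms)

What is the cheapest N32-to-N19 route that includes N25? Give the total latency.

31 ms

Best N32 to N25: N32–N1–N6–N25 costing 19
Best N25 to N19: N25–N7–N19 costing 12
Total via N25: 19 + 12 = 31 ms.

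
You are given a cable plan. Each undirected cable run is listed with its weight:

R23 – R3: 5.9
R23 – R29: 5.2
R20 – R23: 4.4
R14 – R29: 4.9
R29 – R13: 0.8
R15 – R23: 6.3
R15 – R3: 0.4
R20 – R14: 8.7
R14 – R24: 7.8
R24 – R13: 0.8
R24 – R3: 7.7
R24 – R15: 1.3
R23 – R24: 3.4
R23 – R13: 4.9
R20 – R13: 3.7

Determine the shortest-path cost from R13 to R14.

5.7

Running Dijkstra from R13:
R13: 0
R24: 0.8  (via R13)
R29: 0.8  (via R13)
R15: 2.1  (via R24)
R3: 2.5  (via R15)
R20: 3.7  (via R13)
R23: 4.2  (via R24)
R14: 5.7  (via R29)
Shortest route: R13–R29–R14 = 5.7.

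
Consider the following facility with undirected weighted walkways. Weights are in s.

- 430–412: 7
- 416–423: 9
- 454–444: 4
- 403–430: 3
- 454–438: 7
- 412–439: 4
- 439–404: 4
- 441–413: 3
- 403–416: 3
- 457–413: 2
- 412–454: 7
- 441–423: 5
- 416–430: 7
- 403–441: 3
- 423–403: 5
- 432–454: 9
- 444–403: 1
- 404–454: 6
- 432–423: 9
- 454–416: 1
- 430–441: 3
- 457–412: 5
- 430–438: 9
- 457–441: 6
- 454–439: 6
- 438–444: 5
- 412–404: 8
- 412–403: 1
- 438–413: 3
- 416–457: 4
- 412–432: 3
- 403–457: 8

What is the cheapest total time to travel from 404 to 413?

Compare a few routes:
404–454–416–457–413: 6+1+4+2 = 13
404–439–412–457–413: 4+4+5+2 = 15
Cheapest is 404–454–416–457–413 at 13 s.

13 s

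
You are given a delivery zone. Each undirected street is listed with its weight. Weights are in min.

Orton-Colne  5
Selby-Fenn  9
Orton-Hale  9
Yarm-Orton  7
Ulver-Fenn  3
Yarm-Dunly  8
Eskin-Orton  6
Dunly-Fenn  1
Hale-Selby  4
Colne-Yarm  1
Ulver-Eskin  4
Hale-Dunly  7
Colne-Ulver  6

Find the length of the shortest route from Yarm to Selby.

Settle nodes by increasing distance from Yarm:
Yarm: 0
Colne: 1  (via Yarm)
Orton: 6  (via Colne)
Ulver: 7  (via Colne)
Dunly: 8  (via Yarm)
Fenn: 9  (via Dunly)
Eskin: 11  (via Ulver)
Hale: 15  (via Orton)
Selby: 18  (via Fenn)
Shortest route: Yarm–Dunly–Fenn–Selby = 18 min.

18 min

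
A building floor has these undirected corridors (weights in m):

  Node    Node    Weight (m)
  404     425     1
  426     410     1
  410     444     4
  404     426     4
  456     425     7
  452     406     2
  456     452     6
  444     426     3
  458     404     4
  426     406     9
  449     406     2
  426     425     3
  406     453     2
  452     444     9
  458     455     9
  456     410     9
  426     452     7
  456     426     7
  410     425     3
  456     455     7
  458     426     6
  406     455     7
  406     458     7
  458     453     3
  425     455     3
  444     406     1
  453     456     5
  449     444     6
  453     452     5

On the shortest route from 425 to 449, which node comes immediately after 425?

426

Compare a few routes:
425 → 426 → 444 → 406 → 449: 3+3+1+2 = 9
425 → 410 → 426 → 444 → 406 → 449: 3+1+3+1+2 = 10
The minimum is 9 m via 425 → 426 → 444 → 406 → 449.
So from 425 the first move is to 426.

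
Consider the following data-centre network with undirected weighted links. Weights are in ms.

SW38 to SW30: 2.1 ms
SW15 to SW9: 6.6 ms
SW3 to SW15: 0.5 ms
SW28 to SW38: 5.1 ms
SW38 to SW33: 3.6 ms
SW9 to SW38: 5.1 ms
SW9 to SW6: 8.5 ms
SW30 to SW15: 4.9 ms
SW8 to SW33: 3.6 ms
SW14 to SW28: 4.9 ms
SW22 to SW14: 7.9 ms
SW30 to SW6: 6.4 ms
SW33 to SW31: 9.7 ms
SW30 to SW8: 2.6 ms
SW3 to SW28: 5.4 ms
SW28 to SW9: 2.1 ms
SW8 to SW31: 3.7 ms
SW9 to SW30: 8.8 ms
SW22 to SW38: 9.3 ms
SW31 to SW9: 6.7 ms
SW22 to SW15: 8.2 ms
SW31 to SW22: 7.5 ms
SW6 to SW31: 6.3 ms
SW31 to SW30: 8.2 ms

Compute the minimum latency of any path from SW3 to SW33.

11.1 ms

Enumerating some paths:
SW3 - SW15 - SW9 - SW38 - SW33: 0.5+6.6+5.1+3.6 = 15.8
SW3 - SW15 - SW30 - SW8 - SW33: 0.5+4.9+2.6+3.6 = 11.6
SW3 - SW28 - SW38 - SW33: 5.4+5.1+3.6 = 14.1
SW3 - SW15 - SW30 - SW38 - SW33: 0.5+4.9+2.1+3.6 = 11.1
Cheapest is SW3 - SW15 - SW30 - SW38 - SW33 at 11.1 ms.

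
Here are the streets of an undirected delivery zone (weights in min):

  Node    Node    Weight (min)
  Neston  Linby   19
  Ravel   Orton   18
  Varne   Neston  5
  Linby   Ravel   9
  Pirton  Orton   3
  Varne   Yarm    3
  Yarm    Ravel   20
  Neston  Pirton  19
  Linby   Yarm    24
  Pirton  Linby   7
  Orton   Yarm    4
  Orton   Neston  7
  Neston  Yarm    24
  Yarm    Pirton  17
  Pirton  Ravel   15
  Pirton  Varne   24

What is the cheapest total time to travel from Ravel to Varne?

Shortest distances from Ravel:
Ravel: 0
Linby: 9  (via Ravel)
Pirton: 15  (via Ravel)
Orton: 18  (via Ravel)
Yarm: 20  (via Ravel)
Varne: 23  (via Yarm)
Shortest route: Ravel–Yarm–Varne = 23 min.

23 min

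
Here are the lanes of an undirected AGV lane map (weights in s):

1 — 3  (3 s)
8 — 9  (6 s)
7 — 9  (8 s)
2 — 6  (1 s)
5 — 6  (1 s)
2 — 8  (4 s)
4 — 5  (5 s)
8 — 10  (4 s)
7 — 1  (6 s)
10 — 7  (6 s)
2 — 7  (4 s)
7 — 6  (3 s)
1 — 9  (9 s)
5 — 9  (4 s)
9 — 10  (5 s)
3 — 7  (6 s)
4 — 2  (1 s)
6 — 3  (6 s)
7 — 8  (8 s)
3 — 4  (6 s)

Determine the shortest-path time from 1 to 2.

10 s

Shortest distances from 1:
1: 0
3: 3  (via 1)
7: 6  (via 1)
4: 9  (via 3)
6: 9  (via 3)
9: 9  (via 1)
2: 10  (via 7)
Shortest route: 1–7–2 = 10 s.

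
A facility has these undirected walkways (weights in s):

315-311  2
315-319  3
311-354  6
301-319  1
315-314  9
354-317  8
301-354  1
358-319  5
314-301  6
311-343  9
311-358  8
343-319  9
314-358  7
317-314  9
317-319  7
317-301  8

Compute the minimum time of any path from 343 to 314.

Running Dijkstra from 343:
343: 0
311: 9  (via 343)
319: 9  (via 343)
301: 10  (via 319)
354: 11  (via 301)
315: 11  (via 311)
358: 14  (via 319)
314: 16  (via 301)
Shortest route: 343 → 319 → 301 → 314 = 16 s.

16 s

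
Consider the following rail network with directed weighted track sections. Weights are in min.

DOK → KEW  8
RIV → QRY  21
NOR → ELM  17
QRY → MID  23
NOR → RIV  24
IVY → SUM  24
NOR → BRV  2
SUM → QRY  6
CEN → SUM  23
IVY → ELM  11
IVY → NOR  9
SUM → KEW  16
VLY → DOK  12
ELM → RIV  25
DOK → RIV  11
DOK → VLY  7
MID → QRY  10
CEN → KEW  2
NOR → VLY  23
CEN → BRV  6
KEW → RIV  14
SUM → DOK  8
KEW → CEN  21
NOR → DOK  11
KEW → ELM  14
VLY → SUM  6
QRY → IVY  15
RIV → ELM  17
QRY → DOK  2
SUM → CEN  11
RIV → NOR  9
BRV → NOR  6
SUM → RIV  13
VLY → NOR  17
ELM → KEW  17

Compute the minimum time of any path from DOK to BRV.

22 min

Compare a few routes:
DOK - RIV - NOR - BRV: 11+9+2 = 22
DOK - VLY - NOR - BRV: 7+17+2 = 26
Cheapest is DOK - RIV - NOR - BRV at 22 min.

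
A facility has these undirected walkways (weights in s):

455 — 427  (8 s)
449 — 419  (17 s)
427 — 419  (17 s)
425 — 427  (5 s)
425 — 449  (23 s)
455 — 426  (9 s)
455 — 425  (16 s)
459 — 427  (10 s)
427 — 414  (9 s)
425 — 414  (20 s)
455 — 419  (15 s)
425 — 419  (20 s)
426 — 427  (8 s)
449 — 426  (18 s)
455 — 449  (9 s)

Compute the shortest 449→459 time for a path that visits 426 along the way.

36 s

Best 449 to 426: 449–426 costing 18
Best 426 to 459: 426–427–459 costing 18
Total via 426: 18 + 18 = 36 s.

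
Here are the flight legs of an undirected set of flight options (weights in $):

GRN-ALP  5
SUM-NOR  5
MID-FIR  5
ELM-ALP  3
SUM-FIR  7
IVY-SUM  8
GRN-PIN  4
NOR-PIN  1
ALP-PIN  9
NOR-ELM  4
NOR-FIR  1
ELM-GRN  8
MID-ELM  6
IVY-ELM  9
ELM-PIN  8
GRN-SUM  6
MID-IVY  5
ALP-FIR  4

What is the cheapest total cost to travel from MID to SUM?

Shortest distances from MID:
MID: 0
IVY: 5  (via MID)
FIR: 5  (via MID)
NOR: 6  (via FIR)
ELM: 6  (via MID)
PIN: 7  (via NOR)
ALP: 9  (via FIR)
GRN: 11  (via PIN)
SUM: 11  (via NOR)
Shortest route: MID–FIR–NOR–SUM = $11.

$11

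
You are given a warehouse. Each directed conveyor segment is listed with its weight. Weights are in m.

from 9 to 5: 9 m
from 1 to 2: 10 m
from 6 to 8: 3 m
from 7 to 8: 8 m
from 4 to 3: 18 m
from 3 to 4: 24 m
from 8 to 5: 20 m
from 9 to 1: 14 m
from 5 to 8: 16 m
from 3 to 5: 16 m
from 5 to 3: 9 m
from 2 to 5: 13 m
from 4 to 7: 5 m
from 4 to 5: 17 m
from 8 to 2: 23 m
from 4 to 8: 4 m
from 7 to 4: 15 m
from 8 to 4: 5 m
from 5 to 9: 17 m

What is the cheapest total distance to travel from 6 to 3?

26 m

Running Dijkstra from 6:
6: 0
8: 3  (via 6)
4: 8  (via 8)
7: 13  (via 4)
5: 23  (via 8)
2: 26  (via 8)
3: 26  (via 4)
Shortest route: 6 → 8 → 4 → 3 = 26 m.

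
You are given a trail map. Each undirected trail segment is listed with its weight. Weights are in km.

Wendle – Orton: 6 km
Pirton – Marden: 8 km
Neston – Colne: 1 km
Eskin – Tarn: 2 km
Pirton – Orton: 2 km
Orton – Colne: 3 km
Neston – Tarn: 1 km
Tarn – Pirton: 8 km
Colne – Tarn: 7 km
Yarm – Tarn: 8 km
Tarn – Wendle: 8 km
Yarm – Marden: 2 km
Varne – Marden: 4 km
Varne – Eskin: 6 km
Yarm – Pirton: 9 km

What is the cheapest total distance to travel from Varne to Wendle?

16 km

Compare a few routes:
Varne - Eskin - Tarn - Neston - Colne - Orton - Wendle: 6+2+1+1+3+6 = 19
Varne - Eskin - Tarn - Wendle: 6+2+8 = 16
The minimum is 16 km via Varne - Eskin - Tarn - Wendle.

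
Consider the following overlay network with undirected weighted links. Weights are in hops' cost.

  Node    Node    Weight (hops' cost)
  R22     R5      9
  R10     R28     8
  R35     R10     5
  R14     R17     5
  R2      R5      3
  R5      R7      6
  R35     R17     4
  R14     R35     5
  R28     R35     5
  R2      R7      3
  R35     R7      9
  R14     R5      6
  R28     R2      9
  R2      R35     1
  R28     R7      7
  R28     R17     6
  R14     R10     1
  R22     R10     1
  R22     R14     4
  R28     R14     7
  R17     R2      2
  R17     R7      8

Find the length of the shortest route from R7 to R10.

Shortest distances from R7:
R7: 0
R2: 3  (via R7)
R35: 4  (via R2)
R17: 5  (via R2)
R5: 6  (via R7)
R28: 7  (via R7)
R14: 9  (via R35)
R10: 9  (via R35)
Shortest route: R7 → R2 → R35 → R10 = 9 hops' cost.

9 hops' cost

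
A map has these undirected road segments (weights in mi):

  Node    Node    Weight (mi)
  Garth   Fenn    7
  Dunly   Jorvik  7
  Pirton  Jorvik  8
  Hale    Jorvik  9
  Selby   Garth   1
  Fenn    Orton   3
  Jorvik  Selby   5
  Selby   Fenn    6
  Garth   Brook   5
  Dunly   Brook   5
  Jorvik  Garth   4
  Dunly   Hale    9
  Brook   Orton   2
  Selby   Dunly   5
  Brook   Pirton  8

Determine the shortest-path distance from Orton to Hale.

16 mi

Compare a few routes:
Orton → Brook → Dunly → Hale: 2+5+9 = 16
Orton → Brook → Garth → Jorvik → Hale: 2+5+4+9 = 20
Cheapest is Orton → Brook → Dunly → Hale at 16 mi.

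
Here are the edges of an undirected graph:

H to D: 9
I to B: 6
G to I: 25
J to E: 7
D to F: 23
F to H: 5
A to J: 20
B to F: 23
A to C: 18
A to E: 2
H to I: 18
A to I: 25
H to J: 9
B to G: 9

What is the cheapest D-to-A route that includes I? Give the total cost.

52

Shortest D→I: D–H–I = 27
Best I to A: I–A costing 25
Total via I: 27 + 25 = 52.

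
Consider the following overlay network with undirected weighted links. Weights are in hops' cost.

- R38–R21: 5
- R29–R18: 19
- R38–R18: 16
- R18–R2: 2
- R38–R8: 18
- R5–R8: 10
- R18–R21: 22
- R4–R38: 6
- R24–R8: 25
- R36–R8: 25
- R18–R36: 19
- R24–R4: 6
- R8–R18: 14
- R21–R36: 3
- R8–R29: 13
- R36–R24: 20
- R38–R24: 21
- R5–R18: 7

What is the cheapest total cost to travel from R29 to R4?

Candidate routes:
R29 → R8 → R38 → R4: 13+18+6 = 37
R29 → R18 → R38 → R4: 19+16+6 = 41
Cheapest is R29 → R8 → R38 → R4 at 37 hops' cost.

37 hops' cost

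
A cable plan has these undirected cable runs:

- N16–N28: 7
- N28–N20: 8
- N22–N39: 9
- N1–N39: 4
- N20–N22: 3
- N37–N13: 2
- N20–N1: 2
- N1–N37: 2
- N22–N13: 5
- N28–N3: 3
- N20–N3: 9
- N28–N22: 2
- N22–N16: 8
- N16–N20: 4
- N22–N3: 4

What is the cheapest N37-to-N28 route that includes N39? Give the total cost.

Best N37 to N39: N37 → N1 → N39 costing 6
Best N39 to N28: N39 → N22 → N28 costing 11
Total via N39: 6 + 11 = 17.

17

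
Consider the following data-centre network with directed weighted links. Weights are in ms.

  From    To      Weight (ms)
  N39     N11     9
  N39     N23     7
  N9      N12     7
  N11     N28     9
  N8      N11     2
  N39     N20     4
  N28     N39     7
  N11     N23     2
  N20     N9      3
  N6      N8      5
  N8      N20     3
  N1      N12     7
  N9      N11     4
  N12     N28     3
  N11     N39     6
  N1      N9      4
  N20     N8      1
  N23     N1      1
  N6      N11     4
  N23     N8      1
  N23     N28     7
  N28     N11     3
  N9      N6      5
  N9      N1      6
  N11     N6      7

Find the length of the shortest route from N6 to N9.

Candidate routes:
N6 - N11 - N23 - N1 - N9: 4+2+1+4 = 11
N6 - N11 - N23 - N8 - N20 - N9: 4+2+1+3+3 = 13
Cheapest is N6 - N11 - N23 - N1 - N9 at 11 ms.

11 ms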